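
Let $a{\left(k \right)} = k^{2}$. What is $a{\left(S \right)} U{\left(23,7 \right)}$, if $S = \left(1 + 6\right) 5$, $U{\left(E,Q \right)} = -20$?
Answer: $-24500$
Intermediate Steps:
$S = 35$ ($S = 7 \cdot 5 = 35$)
$a{\left(S \right)} U{\left(23,7 \right)} = 35^{2} \left(-20\right) = 1225 \left(-20\right) = -24500$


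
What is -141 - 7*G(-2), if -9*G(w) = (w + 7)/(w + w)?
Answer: -5111/36 ≈ -141.97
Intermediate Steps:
G(w) = -(7 + w)/(18*w) (G(w) = -(w + 7)/(9*(w + w)) = -(7 + w)/(9*(2*w)) = -(7 + w)*1/(2*w)/9 = -(7 + w)/(18*w))
-141 - 7*G(-2) = -141 - 7*(-7 - 1*(-2))/(18*(-2)) = -141 - 7*(-1)*(-7 + 2)/(18*2) = -141 - 7*(-1)*(-5)/(18*2) = -141 - 7*5/36 = -141 - 35/36 = -5111/36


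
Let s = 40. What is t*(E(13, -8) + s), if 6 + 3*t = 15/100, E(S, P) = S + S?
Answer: -1287/10 ≈ -128.70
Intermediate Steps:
E(S, P) = 2*S
t = -39/20 (t = -2 + (15/100)/3 = -2 + (15*(1/100))/3 = -2 + (1/3)*(3/20) = -2 + 1/20 = -39/20 ≈ -1.9500)
t*(E(13, -8) + s) = -39*(2*13 + 40)/20 = -39*(26 + 40)/20 = -39/20*66 = -1287/10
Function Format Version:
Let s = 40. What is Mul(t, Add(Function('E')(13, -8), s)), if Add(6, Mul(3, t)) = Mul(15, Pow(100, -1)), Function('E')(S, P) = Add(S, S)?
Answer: Rational(-1287, 10) ≈ -128.70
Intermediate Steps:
Function('E')(S, P) = Mul(2, S)
t = Rational(-39, 20) (t = Add(-2, Mul(Rational(1, 3), Mul(15, Pow(100, -1)))) = Add(-2, Mul(Rational(1, 3), Mul(15, Rational(1, 100)))) = Add(-2, Mul(Rational(1, 3), Rational(3, 20))) = Add(-2, Rational(1, 20)) = Rational(-39, 20) ≈ -1.9500)
Mul(t, Add(Function('E')(13, -8), s)) = Mul(Rational(-39, 20), Add(Mul(2, 13), 40)) = Mul(Rational(-39, 20), Add(26, 40)) = Mul(Rational(-39, 20), 66) = Rational(-1287, 10)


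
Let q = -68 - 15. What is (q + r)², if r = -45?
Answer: 16384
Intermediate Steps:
q = -83
(q + r)² = (-83 - 45)² = (-128)² = 16384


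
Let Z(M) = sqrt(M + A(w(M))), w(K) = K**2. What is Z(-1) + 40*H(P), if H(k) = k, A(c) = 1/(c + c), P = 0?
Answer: I*sqrt(2)/2 ≈ 0.70711*I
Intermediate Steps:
A(c) = 1/(2*c)
Z(M) = sqrt(M + 1/(2*M**2)) (Z(M) = sqrt(M + 1/(2*(M**2))) = sqrt(M + 1/(2*M**2)))
Z(-1) + 40*H(P) = sqrt(2/(-1)**2 + 4*(-1))/2 + 40*0 = sqrt(2*1 - 4)/2 + 0 = sqrt(2 - 4)/2 + 0 = sqrt(-2)/2 + 0 = (I*sqrt(2))/2 + 0 = I*sqrt(2)/2 + 0 = I*sqrt(2)/2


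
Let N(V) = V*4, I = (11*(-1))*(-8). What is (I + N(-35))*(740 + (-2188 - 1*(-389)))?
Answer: 55068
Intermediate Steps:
I = 88 (I = -11*(-8) = 88)
N(V) = 4*V
(I + N(-35))*(740 + (-2188 - 1*(-389))) = (88 + 4*(-35))*(740 + (-2188 - 1*(-389))) = (88 - 140)*(740 + (-2188 + 389)) = -52*(740 - 1799) = -52*(-1059) = 55068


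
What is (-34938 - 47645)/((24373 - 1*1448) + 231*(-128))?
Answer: 82583/6643 ≈ 12.432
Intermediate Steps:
(-34938 - 47645)/((24373 - 1*1448) + 231*(-128)) = -82583/((24373 - 1448) - 29568) = -82583/(22925 - 29568) = -82583/(-6643) = -82583*(-1/6643) = 82583/6643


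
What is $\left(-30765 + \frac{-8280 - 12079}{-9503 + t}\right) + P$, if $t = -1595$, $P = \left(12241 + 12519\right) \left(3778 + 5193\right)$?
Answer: $\frac{2464768102469}{11098} \approx 2.2209 \cdot 10^{8}$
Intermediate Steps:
$P = 222121960$ ($P = 24760 \cdot 8971 = 222121960$)
$\left(-30765 + \frac{-8280 - 12079}{-9503 + t}\right) + P = \left(-30765 + \frac{-8280 - 12079}{-9503 - 1595}\right) + 222121960 = \left(-30765 - \frac{20359}{-11098}\right) + 222121960 = \left(-30765 - - \frac{20359}{11098}\right) + 222121960 = \left(-30765 + \frac{20359}{11098}\right) + 222121960 = - \frac{341409611}{11098} + 222121960 = \frac{2464768102469}{11098}$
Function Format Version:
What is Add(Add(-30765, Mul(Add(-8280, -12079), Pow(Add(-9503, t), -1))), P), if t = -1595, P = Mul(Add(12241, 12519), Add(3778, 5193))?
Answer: Rational(2464768102469, 11098) ≈ 2.2209e+8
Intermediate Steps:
P = 222121960 (P = Mul(24760, 8971) = 222121960)
Add(Add(-30765, Mul(Add(-8280, -12079), Pow(Add(-9503, t), -1))), P) = Add(Add(-30765, Mul(Add(-8280, -12079), Pow(Add(-9503, -1595), -1))), 222121960) = Add(Add(-30765, Mul(-20359, Pow(-11098, -1))), 222121960) = Add(Add(-30765, Mul(-20359, Rational(-1, 11098))), 222121960) = Add(Add(-30765, Rational(20359, 11098)), 222121960) = Add(Rational(-341409611, 11098), 222121960) = Rational(2464768102469, 11098)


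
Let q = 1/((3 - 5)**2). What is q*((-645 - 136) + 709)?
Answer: -18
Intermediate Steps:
q = 1/4 (q = 1/((-2)**2) = 1/4 ≈ 0.25000)
q*((-645 - 136) + 709) = ((-645 - 136) + 709)/4 = (-781 + 709)/4 = (1/4)*(-72) = -18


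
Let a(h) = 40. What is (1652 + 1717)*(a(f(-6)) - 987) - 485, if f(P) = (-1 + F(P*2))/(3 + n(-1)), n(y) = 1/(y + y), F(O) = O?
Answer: -3190928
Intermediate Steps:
n(y) = 1/(2*y)
f(P) = -⅖ + 4*P/5 (f(P) = (-1 + P*2)/(3 + (½)/(-1)) = (-1 + 2*P)/(3 + (½)*(-1)) = (-1 + 2*P)/(3 - ½) = (-1 + 2*P)/(5/2) = (-1 + 2*P)*(⅖) = -⅖ + 4*P/5)
(1652 + 1717)*(a(f(-6)) - 987) - 485 = (1652 + 1717)*(40 - 987) - 485 = 3369*(-947) - 485 = -3190443 - 485 = -3190928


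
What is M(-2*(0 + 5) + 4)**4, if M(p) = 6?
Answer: 1296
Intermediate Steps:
M(-2*(0 + 5) + 4)**4 = 6**4 = 1296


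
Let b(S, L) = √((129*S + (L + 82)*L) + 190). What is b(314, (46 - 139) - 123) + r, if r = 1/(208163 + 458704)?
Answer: 1/666867 + 2*√17410 ≈ 263.89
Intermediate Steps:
b(S, L) = √(190 + 129*S + L*(82 + L)) (b(S, L) = √((129*S + (82 + L)*L) + 190) = √((129*S + L*(82 + L)) + 190) = √(190 + 129*S + L*(82 + L)))
r = 1/666867 ≈ 1.4995e-6
b(314, (46 - 139) - 123) + r = √(190 + ((46 - 139) - 123)² + 82*((46 - 139) - 123) + 129*314) + 1/666867 = √(190 + (-93 - 123)² + 82*(-93 - 123) + 40506) + 1/666867 = √(190 + (-216)² + 82*(-216) + 40506) + 1/666867 = √(190 + 46656 - 17712 + 40506) + 1/666867 = √69640 + 1/666867 = 2*√17410 + 1/666867 = 1/666867 + 2*√17410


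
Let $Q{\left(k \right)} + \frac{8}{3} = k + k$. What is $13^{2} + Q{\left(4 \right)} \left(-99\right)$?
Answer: $-359$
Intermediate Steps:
$Q{\left(k \right)} = - \frac{8}{3} + 2 k$ ($Q{\left(k \right)} = - \frac{8}{3} + \left(k + k\right) = - \frac{8}{3} + 2 k$)
$13^{2} + Q{\left(4 \right)} \left(-99\right) = 13^{2} + \left(- \frac{8}{3} + 2 \cdot 4\right) \left(-99\right) = 169 + \left(- \frac{8}{3} + 8\right) \left(-99\right) = 169 + \frac{16}{3} \left(-99\right) = 169 - 528 = -359$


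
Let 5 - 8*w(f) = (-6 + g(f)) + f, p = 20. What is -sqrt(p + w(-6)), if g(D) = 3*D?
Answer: -sqrt(390)/4 ≈ -4.9371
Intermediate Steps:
w(f) = 11/8 - f/2 (w(f) = 5/8 - ((-6 + 3*f) + f)/8 = 5/8 - (-6 + 4*f)/8 = 5/8 + (3/4 - f/2) = 11/8 - f/2)
-sqrt(p + w(-6)) = -sqrt(20 + (11/8 - 1/2*(-6))) = -sqrt(20 + (11/8 + 3)) = -sqrt(20 + 35/8) = -sqrt(195/8) = -sqrt(390)/4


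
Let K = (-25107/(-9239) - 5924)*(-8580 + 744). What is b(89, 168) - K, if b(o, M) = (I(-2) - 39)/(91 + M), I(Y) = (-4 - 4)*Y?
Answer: -111028619679493/2392901 ≈ -4.6399e+7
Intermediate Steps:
I(Y) = -8*Y
b(o, M) = -23/(91 + M) (b(o, M) = (-8*(-2) - 39)/(91 + M) = (16 - 39)/(91 + M) = -23/(91 + M))
K = 428681928444/9239 (K = (-25107*(-1/9239) - 5924)*(-7836) = (25107/9239 - 5924)*(-7836) = -54706729/9239*(-7836) = 428681928444/9239 ≈ 4.6399e+7)
b(89, 168) - K = -23/(91 + 168) - 1*428681928444/9239 = -23/259 - 428681928444/9239 = -111028619679493/2392901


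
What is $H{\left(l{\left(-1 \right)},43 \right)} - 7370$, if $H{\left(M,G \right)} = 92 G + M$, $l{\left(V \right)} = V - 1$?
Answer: $-3416$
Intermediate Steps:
$l{\left(V \right)} = -1 + V$ ($l{\left(V \right)} = V - 1 = -1 + V$)
$H{\left(M,G \right)} = M + 92 G$
$H{\left(l{\left(-1 \right)},43 \right)} - 7370 = \left(\left(-1 - 1\right) + 92 \cdot 43\right) - 7370 = \left(-2 + 3956\right) - 7370 = 3954 - 7370 = -3416$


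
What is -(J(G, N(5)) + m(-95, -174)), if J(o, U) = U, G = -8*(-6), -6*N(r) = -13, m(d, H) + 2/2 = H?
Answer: 1037/6 ≈ 172.83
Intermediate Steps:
m(d, H) = -1 + H
N(r) = 13/6 (N(r) = -1/6*(-13) = 13/6)
G = 48
-(J(G, N(5)) + m(-95, -174)) = -(13/6 + (-1 - 174)) = -(13/6 - 175) = -1*(-1037/6) = 1037/6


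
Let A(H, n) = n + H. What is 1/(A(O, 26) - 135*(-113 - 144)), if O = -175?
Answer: 1/34546 ≈ 2.8947e-5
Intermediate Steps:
A(H, n) = H + n
1/(A(O, 26) - 135*(-113 - 144)) = 1/((-175 + 26) - 135*(-113 - 144)) = 1/(-149 - 135*(-257)) = 1/(-149 + 34695) = 1/34546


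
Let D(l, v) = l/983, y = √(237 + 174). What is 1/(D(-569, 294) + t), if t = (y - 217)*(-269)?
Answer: 56404628470/3263736935054881 + 259931741*√411/3263736935054881 ≈ 1.8897e-5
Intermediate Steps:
y = √411 ≈ 20.273
D(l, v) = l/983 (D(l, v) = l*(1/983) = l/983)
t = 58373 - 269*√411 (t = (√411 - 217)*(-269) = (-217 + √411)*(-269) = 58373 - 269*√411 ≈ 52920.)
1/(D(-569, 294) + t) = 1/((1/983)*(-569) + (58373 - 269*√411)) = 1/(-569/983 + (58373 - 269*√411)) = 1/(57380090/983 - 269*√411)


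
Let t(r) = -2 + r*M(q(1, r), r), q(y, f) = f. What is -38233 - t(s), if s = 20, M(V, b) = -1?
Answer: -38211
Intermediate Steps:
t(r) = -2 - r (t(r) = -2 + r*(-1) = -2 - r)
-38233 - t(s) = -38233 - (-2 - 1*20) = -38233 - (-2 - 20) = -38233 - 1*(-22) = -38233 + 22 = -38211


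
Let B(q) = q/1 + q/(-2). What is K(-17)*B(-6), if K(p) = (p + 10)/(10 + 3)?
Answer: 21/13 ≈ 1.6154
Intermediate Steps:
B(q) = q/2 (B(q) = q*1 + q*(-½) = q - q/2 = q/2)
K(p) = 10/13 + p/13 (K(p) = (10 + p)/13 = (10 + p)*(1/13) = 10/13 + p/13)
K(-17)*B(-6) = (10/13 + (1/13)*(-17))*((½)*(-6)) = (10/13 - 17/13)*(-3) = -7/13*(-3) = 21/13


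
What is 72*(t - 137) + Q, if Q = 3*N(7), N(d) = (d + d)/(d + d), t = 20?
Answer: -8421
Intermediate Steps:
N(d) = 1 (N(d) = (2*d)/((2*d)) = (2*d)*(1/(2*d)) = 1)
Q = 3 (Q = 3*1 = 3)
72*(t - 137) + Q = 72*(20 - 137) + 3 = 72*(-117) + 3 = -8424 + 3 = -8421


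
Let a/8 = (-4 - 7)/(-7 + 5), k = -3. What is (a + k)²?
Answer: 1681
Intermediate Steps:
a = 44 (a = 8*((-4 - 7)/(-7 + 5)) = 8*(-11/(-2)) = 8*(-11*(-½)) = 8*(11/2) = 44)
(a + k)² = (44 - 3)² = 41² = 1681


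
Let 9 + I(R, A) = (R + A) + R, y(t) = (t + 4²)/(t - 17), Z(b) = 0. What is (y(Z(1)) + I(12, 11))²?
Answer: 181476/289 ≈ 627.94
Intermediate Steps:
y(t) = (16 + t)/(-17 + t) (y(t) = (t + 16)/(-17 + t) = (16 + t)/(-17 + t))
I(R, A) = -9 + A + 2*R (I(R, A) = -9 + ((R + A) + R) = -9 + ((A + R) + R) = -9 + (A + 2*R) = -9 + A + 2*R)
(y(Z(1)) + I(12, 11))² = ((16 + 0)/(-17 + 0) + (-9 + 11 + 2*12))² = (16/(-17) + (-9 + 11 + 24))² = (-1/17*16 + 26)² = (-16/17 + 26)² = (426/17)² = 181476/289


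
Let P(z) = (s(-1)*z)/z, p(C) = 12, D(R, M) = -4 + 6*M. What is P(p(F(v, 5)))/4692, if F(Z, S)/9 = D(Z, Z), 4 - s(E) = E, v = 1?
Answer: 5/4692 ≈ 0.0010656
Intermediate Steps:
s(E) = 4 - E
F(Z, S) = -36 + 54*Z (F(Z, S) = 9*(-4 + 6*Z) = -36 + 54*Z)
P(z) = 5 (P(z) = ((4 - 1*(-1))*z)/z = ((4 + 1)*z)/z = (5*z)/z = 5)
P(p(F(v, 5)))/4692 = 5/4692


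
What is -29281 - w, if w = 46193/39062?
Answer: -1143820615/39062 ≈ -29282.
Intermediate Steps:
w = 46193/39062 (w = 46193*(1/39062) = 46193/39062 ≈ 1.1826)
-29281 - w = -29281 - 1*46193/39062 = -29281 - 46193/39062 = -1143820615/39062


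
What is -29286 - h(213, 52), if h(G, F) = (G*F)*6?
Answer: -95742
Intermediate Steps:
h(G, F) = 6*F*G (h(G, F) = (F*G)*6 = 6*F*G)
-29286 - h(213, 52) = -29286 - 6*52*213 = -29286 - 1*66456 = -29286 - 66456 = -95742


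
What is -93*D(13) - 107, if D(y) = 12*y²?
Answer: -188711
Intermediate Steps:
-93*D(13) - 107 = -1116*13² - 107 = -1116*169 - 107 = -93*2028 - 107 = -188604 - 107 = -188711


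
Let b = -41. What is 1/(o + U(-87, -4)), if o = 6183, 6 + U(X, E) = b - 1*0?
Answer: 1/6136 ≈ 0.00016297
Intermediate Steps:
U(X, E) = -47 (U(X, E) = -6 + (-41 - 1*0) = -6 + (-41 + 0) = -6 - 41 = -47)
1/(o + U(-87, -4)) = 1/(6183 - 47) = 1/6136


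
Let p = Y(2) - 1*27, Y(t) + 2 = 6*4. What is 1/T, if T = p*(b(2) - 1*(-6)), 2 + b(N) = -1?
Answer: -1/15 ≈ -0.066667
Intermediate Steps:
b(N) = -3 (b(N) = -2 - 1 = -3)
Y(t) = 22 (Y(t) = -2 + 6*4 = -2 + 24 = 22)
p = -5 (p = 22 - 1*27 = 22 - 27 = -5)
T = -15 (T = -5*(-3 - 1*(-6)) = -5*(-3 + 6) = -5*3 = -15)
1/T = 1/(-15) = -1/15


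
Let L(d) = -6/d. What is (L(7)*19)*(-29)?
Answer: 3306/7 ≈ 472.29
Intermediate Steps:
(L(7)*19)*(-29) = (-6/7*19)*(-29) = (-6*⅐*19)*(-29) = -6/7*19*(-29) = -114/7*(-29) = 3306/7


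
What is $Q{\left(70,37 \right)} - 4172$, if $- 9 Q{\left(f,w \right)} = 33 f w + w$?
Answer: $- \frac{123055}{9} \approx -13673.0$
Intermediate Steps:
$Q{\left(f,w \right)} = - \frac{w}{9} - \frac{11 f w}{3}$ ($Q{\left(f,w \right)} = - \frac{33 f w + w}{9} = - \frac{w + 33 f w}{9} = - \frac{w}{9} - \frac{11 f w}{3}$)
$Q{\left(70,37 \right)} - 4172 = \left(- \frac{1}{9}\right) 37 \left(1 + 33 \cdot 70\right) - 4172 = \left(- \frac{1}{9}\right) 37 \left(1 + 2310\right) - 4172 = \left(- \frac{1}{9}\right) 37 \cdot 2311 - 4172 = - \frac{85507}{9} - 4172 = - \frac{123055}{9}$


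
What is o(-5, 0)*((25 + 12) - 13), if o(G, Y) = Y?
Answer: 0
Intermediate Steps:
o(-5, 0)*((25 + 12) - 13) = 0*((25 + 12) - 13) = 0*(37 - 13) = 0*24 = 0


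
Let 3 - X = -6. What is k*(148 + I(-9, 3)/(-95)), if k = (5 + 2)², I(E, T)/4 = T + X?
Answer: 686588/95 ≈ 7227.2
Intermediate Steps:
X = 9 (X = 3 - 1*(-6) = 3 + 6 = 9)
I(E, T) = 36 + 4*T (I(E, T) = 4*(T + 9) = 4*(9 + T) = 36 + 4*T)
k = 49 (k = 7² = 49)
k*(148 + I(-9, 3)/(-95)) = 49*(148 + (36 + 4*3)/(-95)) = 49*(148 + (36 + 12)*(-1/95)) = 49*(148 + 48*(-1/95)) = 49*(148 - 48/95) = 49*(14012/95) = 686588/95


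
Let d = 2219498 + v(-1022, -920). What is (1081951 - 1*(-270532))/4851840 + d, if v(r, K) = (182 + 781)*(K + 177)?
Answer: 7297115342243/4851840 ≈ 1.5040e+6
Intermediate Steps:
v(r, K) = 170451 + 963*K (v(r, K) = 963*(177 + K) = 170451 + 963*K)
d = 1503989 (d = 2219498 + (170451 + 963*(-920)) = 2219498 + (170451 - 885960) = 2219498 - 715509 = 1503989)
(1081951 - 1*(-270532))/4851840 + d = (1081951 - 1*(-270532))/4851840 + 1503989 = (1081951 + 270532)*(1/4851840) + 1503989 = 1352483*(1/4851840) + 1503989 = 1352483/4851840 + 1503989 = 7297115342243/4851840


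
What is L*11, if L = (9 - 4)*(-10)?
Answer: -550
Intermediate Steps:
L = -50 (L = 5*(-10) = -50)
L*11 = -50*11 = -550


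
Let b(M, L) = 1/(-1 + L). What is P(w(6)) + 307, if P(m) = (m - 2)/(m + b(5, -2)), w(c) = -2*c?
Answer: 11401/37 ≈ 308.14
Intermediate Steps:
P(m) = (-2 + m)/(-1/3 + m) (P(m) = (m - 2)/(m + 1/(-1 - 2)) = (-2 + m)/(m + 1/(-3)) = (-2 + m)/(m - 1/3) = (-2 + m)/(-1/3 + m))
P(w(6)) + 307 = 3*(-2 - 2*6)/(-1 + 3*(-2*6)) + 307 = 3*(-2 - 12)/(-1 + 3*(-12)) + 307 = 3*(-14)/(-1 - 36) + 307 = 3*(-14)/(-37) + 307 = 3*(-1/37)*(-14) + 307 = 42/37 + 307 = 11401/37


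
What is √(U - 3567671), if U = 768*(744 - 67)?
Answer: I*√3047735 ≈ 1745.8*I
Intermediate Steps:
U = 519936 (U = 768*677 = 519936)
√(U - 3567671) = √(519936 - 3567671) = √(-3047735) = I*√3047735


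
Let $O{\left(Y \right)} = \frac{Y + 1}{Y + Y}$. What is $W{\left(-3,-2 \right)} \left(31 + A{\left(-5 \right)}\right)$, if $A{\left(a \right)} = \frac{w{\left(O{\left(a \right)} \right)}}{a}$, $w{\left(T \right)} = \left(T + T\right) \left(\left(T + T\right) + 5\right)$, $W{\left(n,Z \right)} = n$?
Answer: $- \frac{11277}{125} \approx -90.216$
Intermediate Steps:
$O{\left(Y \right)} = \frac{1 + Y}{2 Y}$
$w{\left(T \right)} = 2 T \left(5 + 2 T\right)$ ($w{\left(T \right)} = 2 T \left(2 T + 5\right) = 2 T \left(5 + 2 T\right)$)
$A{\left(a \right)} = \frac{\left(1 + a\right) \left(5 + \frac{1 + a}{a}\right)}{a^{2}}$ ($A{\left(a \right)} = \frac{2 \frac{1 + a}{2 a} \left(5 + 2 \frac{1 + a}{2 a}\right)}{a} = \frac{2 \frac{1 + a}{2 a} \left(5 + \frac{1 + a}{a}\right)}{a} = \frac{\frac{1}{a} \left(1 + a\right) \left(5 + \frac{1 + a}{a}\right)}{a} = \frac{\left(1 + a\right) \left(5 + \frac{1 + a}{a}\right)}{a^{2}}$)
$W{\left(-3,-2 \right)} \left(31 + A{\left(-5 \right)}\right) = - 3 \left(31 + \frac{\left(1 - 5\right) \left(1 + 6 \left(-5\right)\right)}{-125}\right) = - 3 \left(31 - - \frac{4 \left(1 - 30\right)}{125}\right) = - 3 \left(31 - \left(- \frac{4}{125}\right) \left(-29\right)\right) = - 3 \left(31 - \frac{116}{125}\right) = \left(-3\right) \frac{3759}{125} = - \frac{11277}{125}$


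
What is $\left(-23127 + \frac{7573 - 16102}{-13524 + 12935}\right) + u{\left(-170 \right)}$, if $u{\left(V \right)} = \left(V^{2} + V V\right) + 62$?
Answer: $\frac{20467444}{589} \approx 34750.0$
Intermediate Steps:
$u{\left(V \right)} = 62 + 2 V^{2}$ ($u{\left(V \right)} = \left(V^{2} + V^{2}\right) + 62 = 2 V^{2} + 62 = 62 + 2 V^{2}$)
$\left(-23127 + \frac{7573 - 16102}{-13524 + 12935}\right) + u{\left(-170 \right)} = \left(-23127 + \frac{7573 - 16102}{-13524 + 12935}\right) + \left(62 + 2 \left(-170\right)^{2}\right) = \left(-23127 - \frac{8529}{-589}\right) + \left(62 + 2 \cdot 28900\right) = \left(-23127 - - \frac{8529}{589}\right) + \left(62 + 57800\right) = \left(-23127 + \frac{8529}{589}\right) + 57862 = - \frac{13613274}{589} + 57862 = \frac{20467444}{589}$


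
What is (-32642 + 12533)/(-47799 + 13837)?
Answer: 20109/33962 ≈ 0.59210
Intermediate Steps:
(-32642 + 12533)/(-47799 + 13837) = -20109/(-33962) = -20109*(-1/33962) = 20109/33962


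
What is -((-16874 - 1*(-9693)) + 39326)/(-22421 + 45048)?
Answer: -32145/22627 ≈ -1.4206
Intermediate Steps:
-((-16874 - 1*(-9693)) + 39326)/(-22421 + 45048) = -((-16874 + 9693) + 39326)/22627 = -(-7181 + 39326)/22627 = -32145/22627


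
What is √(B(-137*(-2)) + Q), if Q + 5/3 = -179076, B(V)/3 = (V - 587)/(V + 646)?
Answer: I*√341037452130/1380 ≈ 423.18*I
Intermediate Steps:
B(V) = 3*(-587 + V)/(646 + V) (B(V) = 3*((V - 587)/(V + 646)) = 3*((-587 + V)/(646 + V)) = 3*(-587 + V)/(646 + V))
Q = -537233/3 (Q = -5/3 - 179076 = -537233/3 ≈ -1.7908e+5)
√(B(-137*(-2)) + Q) = √(3*(-587 - 137*(-2))/(646 - 137*(-2)) - 537233/3) = √(3*(-587 + 274)/(646 + 274) - 537233/3) = √(3*(-313)/920 - 537233/3) = √(3*(1/920)*(-313) - 537233/3) = √(-939/920 - 537233/3) = √(-494257177/2760) = I*√341037452130/1380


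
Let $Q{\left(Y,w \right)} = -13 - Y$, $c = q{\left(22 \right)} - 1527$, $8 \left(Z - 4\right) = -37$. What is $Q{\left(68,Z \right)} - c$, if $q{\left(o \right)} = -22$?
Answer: $1468$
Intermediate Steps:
$Z = - \frac{5}{8}$ ($Z = 4 + \frac{1}{8} \left(-37\right) = 4 - \frac{37}{8} = - \frac{5}{8} \approx -0.625$)
$c = -1549$ ($c = -22 - 1527 = -1549$)
$Q{\left(68,Z \right)} - c = \left(-13 - 68\right) - -1549 = \left(-13 - 68\right) + 1549 = -81 + 1549 = 1468$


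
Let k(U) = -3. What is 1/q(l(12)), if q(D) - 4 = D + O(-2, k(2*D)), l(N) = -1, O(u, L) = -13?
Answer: -⅒ ≈ -0.10000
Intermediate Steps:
q(D) = -9 + D (q(D) = 4 + (D - 13) = 4 + (-13 + D) = -9 + D)
1/q(l(12)) = 1/(-9 - 1) = 1/(-10) = -⅒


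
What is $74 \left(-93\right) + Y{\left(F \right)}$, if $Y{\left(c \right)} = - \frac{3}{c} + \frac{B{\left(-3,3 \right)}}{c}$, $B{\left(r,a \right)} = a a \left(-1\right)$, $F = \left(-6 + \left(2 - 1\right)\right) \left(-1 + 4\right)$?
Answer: $- \frac{34406}{5} \approx -6881.2$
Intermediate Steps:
$F = -15$ ($F = \left(-6 + 1\right) 3 = \left(-5\right) 3 = -15$)
$B{\left(r,a \right)} = - a^{2}$ ($B{\left(r,a \right)} = a^{2} \left(-1\right) = - a^{2}$)
$Y{\left(c \right)} = - \frac{12}{c}$ ($Y{\left(c \right)} = - \frac{3}{c} + \frac{\left(-1\right) 3^{2}}{c} = - \frac{3}{c} + \frac{\left(-1\right) 9}{c} = - \frac{3}{c} - \frac{9}{c} = - \frac{12}{c}$)
$74 \left(-93\right) + Y{\left(F \right)} = 74 \left(-93\right) - \frac{12}{-15} = -6882 - - \frac{4}{5} = -6882 + \frac{4}{5} = - \frac{34406}{5}$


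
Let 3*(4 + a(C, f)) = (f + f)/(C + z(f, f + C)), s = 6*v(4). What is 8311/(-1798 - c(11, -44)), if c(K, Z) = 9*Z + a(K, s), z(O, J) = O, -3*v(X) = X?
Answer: -74799/12566 ≈ -5.9525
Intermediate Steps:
v(X) = -X/3
s = -8 (s = 6*(-1/3*4) = 6*(-4/3) = -8)
a(C, f) = -4 + 2*f/(3*(C + f)) (a(C, f) = -4 + ((f + f)/(C + f))/3 = -4 + ((2*f)/(C + f))/3 = -4 + (2*f/(C + f))/3 = -4 + 2*f/(3*(C + f)))
c(K, Z) = 9*Z + (80/3 - 4*K)/(-8 + K) (c(K, Z) = 9*Z + (-4*K - 10/3*(-8))/(K - 8) = 9*Z + (-4*K + 80/3)/(-8 + K) = 9*Z + (80/3 - 4*K)/(-8 + K))
8311/(-1798 - c(11, -44)) = 8311/(-1798 - (80 - 12*11 + 27*(-44)*(-8 + 11))/(3*(-8 + 11))) = 8311/(-1798 - (80 - 132 + 27*(-44)*3)/(3*3)) = 8311/(-1798 - (80 - 132 - 3564)/(3*3)) = 8311/(-1798 - (-3616)/(3*3)) = 8311/(-1798 - 1*(-3616/9)) = 8311/(-1798 + 3616/9) = 8311/(-12566/9) = 8311*(-9/12566) = -74799/12566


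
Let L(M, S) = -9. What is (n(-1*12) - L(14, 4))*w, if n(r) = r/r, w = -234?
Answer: -2340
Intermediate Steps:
n(r) = 1
(n(-1*12) - L(14, 4))*w = (1 - 1*(-9))*(-234) = (1 + 9)*(-234) = 10*(-234) = -2340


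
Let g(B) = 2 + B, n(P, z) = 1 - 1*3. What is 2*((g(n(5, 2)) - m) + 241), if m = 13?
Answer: 456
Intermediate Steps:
n(P, z) = -2 (n(P, z) = 1 - 3 = -2)
2*((g(n(5, 2)) - m) + 241) = 2*(((2 - 2) - 1*13) + 241) = 2*((0 - 13) + 241) = 2*(-13 + 241) = 2*228 = 456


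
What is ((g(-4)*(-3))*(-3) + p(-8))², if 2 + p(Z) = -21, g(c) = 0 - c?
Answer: 169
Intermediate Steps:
g(c) = -c
p(Z) = -23 (p(Z) = -2 - 21 = -23)
((g(-4)*(-3))*(-3) + p(-8))² = ((-1*(-4)*(-3))*(-3) - 23)² = ((4*(-3))*(-3) - 23)² = (-12*(-3) - 23)² = (36 - 23)² = 13² = 169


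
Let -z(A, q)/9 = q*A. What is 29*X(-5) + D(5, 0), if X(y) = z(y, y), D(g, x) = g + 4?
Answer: -6516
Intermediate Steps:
z(A, q) = -9*A*q (z(A, q) = -9*q*A = -9*A*q)
D(g, x) = 4 + g
X(y) = -9*y**2 (X(y) = -9*y*y = -9*y**2)
29*X(-5) + D(5, 0) = 29*(-9*(-5)**2) + (4 + 5) = 29*(-9*25) + 9 = 29*(-225) + 9 = -6525 + 9 = -6516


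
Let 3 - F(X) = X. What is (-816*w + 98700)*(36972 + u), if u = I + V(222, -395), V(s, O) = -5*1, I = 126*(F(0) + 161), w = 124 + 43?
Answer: -2165311932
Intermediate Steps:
w = 167
F(X) = 3 - X
I = 20664 (I = 126*((3 - 1*0) + 161) = 126*((3 + 0) + 161) = 126*(3 + 161) = 126*164 = 20664)
V(s, O) = -5
u = 20659 (u = 20664 - 5 = 20659)
(-816*w + 98700)*(36972 + u) = (-816*167 + 98700)*(36972 + 20659) = (-136272 + 98700)*57631 = -37572*57631 = -2165311932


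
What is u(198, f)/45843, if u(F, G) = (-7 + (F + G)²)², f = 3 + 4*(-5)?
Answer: 357608172/15281 ≈ 23402.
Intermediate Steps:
f = -17 (f = 3 - 20 = -17)
u(198, f)/45843 = (-7 + (198 - 17)²)²/45843 = (-7 + 181²)²*(1/45843) = (-7 + 32761)²*(1/45843) = 32754²*(1/45843) = 1072824516*(1/45843) = 357608172/15281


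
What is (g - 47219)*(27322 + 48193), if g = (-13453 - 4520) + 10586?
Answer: -4123572090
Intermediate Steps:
g = -7387 (g = -17973 + 10586 = -7387)
(g - 47219)*(27322 + 48193) = (-7387 - 47219)*(27322 + 48193) = -54606*75515 = -4123572090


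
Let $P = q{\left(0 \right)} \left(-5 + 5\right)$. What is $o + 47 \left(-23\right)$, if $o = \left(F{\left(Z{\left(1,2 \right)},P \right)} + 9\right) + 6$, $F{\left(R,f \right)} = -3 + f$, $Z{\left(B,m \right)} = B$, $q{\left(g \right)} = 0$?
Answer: $-1069$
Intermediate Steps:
$P = 0$ ($P = 0 \left(-5 + 5\right) = 0 \cdot 0 = 0$)
$o = 12$ ($o = \left(\left(-3 + 0\right) + 9\right) + 6 = \left(-3 + 9\right) + 6 = 6 + 6 = 12$)
$o + 47 \left(-23\right) = 12 + 47 \left(-23\right) = 12 - 1081 = -1069$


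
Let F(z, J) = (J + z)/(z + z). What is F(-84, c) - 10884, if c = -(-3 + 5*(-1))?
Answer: -457109/42 ≈ -10884.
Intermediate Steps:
c = 8 (c = -(-3 - 5) = -1*(-8) = 8)
F(z, J) = (J + z)/(2*z) (F(z, J) = (J + z)/((2*z)) = (J + z)*(1/(2*z)) = (J + z)/(2*z))
F(-84, c) - 10884 = (½)*(8 - 84)/(-84) - 10884 = (½)*(-1/84)*(-76) - 10884 = 19/42 - 10884 = -457109/42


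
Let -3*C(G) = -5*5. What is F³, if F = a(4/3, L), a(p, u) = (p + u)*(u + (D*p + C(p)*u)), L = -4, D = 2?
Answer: 575930368/729 ≈ 7.9003e+5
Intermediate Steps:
C(G) = 25/3 (C(G) = -(-5)*5/3 = -⅓*(-25) = 25/3)
a(p, u) = (p + u)*(2*p + 28*u/3) (a(p, u) = (p + u)*(u + (2*p + 25*u/3)) = (p + u)*(2*p + 28*u/3))
F = 832/9 (F = 2*(4/3)² + (28/3)*(-4)² + (34/3)*(4/3)*(-4) = 2*(4*(⅓))² + (28/3)*16 + (34/3)*(4*(⅓))*(-4) = 2*(4/3)² + 448/3 + (34/3)*(4/3)*(-4) = 2*(16/9) + 448/3 - 544/9 = 32/9 + 448/3 - 544/9 = 832/9 ≈ 92.444)
F³ = (832/9)³ = 575930368/729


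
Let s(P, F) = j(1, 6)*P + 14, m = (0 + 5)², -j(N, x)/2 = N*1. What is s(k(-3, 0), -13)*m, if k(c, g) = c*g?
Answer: 350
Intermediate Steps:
j(N, x) = -2*N
m = 25 (m = 5² = 25)
s(P, F) = 14 - 2*P (s(P, F) = (-2*1)*P + 14 = -2*P + 14 = 14 - 2*P)
s(k(-3, 0), -13)*m = (14 - (-6)*0)*25 = (14 - 2*0)*25 = (14 + 0)*25 = 14*25 = 350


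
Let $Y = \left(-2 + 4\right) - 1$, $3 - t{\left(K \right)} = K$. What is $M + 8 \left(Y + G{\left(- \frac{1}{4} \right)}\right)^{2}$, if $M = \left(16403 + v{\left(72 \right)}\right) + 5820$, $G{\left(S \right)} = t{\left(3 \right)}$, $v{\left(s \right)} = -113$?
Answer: $22118$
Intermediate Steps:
$t{\left(K \right)} = 3 - K$
$G{\left(S \right)} = 0$ ($G{\left(S \right)} = 3 - 3 = 0$)
$Y = 1$ ($Y = 2 - 1 = 1$)
$M = 22110$ ($M = \left(16403 - 113\right) + 5820 = 16290 + 5820 = 22110$)
$M + 8 \left(Y + G{\left(- \frac{1}{4} \right)}\right)^{2} = 22110 + 8 \left(1 + 0\right)^{2} = 22110 + 8 \cdot 1^{2} = 22110 + 8 \cdot 1 = 22110 + 8 = 22118$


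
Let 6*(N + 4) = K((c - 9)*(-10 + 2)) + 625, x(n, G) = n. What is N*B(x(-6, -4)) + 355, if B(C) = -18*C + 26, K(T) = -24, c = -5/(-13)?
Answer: 39724/3 ≈ 13241.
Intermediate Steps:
c = 5/13 (c = -5*(-1/13) = 5/13 ≈ 0.38462)
N = 577/6 (N = -4 + (-24 + 625)/6 = -4 + (⅙)*601 = -4 + 601/6 = 577/6 ≈ 96.167)
B(C) = 26 - 18*C
N*B(x(-6, -4)) + 355 = 577*(26 - 18*(-6))/6 + 355 = 577*(26 + 108)/6 + 355 = (577/6)*134 + 355 = 38659/3 + 355 = 39724/3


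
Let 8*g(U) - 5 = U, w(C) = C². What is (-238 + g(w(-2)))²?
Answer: 3591025/64 ≈ 56110.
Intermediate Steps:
g(U) = 5/8 + U/8
(-238 + g(w(-2)))² = (-238 + (5/8 + (⅛)*(-2)²))² = (-238 + (5/8 + (⅛)*4))² = (-238 + (5/8 + ½))² = (-238 + 9/8)² = (-1895/8)² = 3591025/64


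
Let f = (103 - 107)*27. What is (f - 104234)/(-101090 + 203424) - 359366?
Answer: -18387732293/51167 ≈ -3.5937e+5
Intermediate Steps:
f = -108 (f = -4*27 = -108)
(f - 104234)/(-101090 + 203424) - 359366 = (-108 - 104234)/(-101090 + 203424) - 359366 = -104342/102334 - 359366 = -104342*1/102334 - 359366 = -52171/51167 - 359366 = -18387732293/51167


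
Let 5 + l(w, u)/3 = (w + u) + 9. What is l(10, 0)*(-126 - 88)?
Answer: -8988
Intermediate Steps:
l(w, u) = 12 + 3*u + 3*w (l(w, u) = -15 + 3*((w + u) + 9) = -15 + 3*((u + w) + 9) = -15 + 3*(9 + u + w) = -15 + (27 + 3*u + 3*w) = 12 + 3*u + 3*w)
l(10, 0)*(-126 - 88) = (12 + 3*0 + 3*10)*(-126 - 88) = (12 + 0 + 30)*(-214) = 42*(-214) = -8988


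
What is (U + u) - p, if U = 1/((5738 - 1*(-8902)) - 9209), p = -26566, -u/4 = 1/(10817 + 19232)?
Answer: 4335468105679/163196119 ≈ 26566.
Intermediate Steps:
u = -4/30049 (u = -4/(10817 + 19232) = -4/30049 ≈ -0.00013312)
U = 1/5431 (U = 1/((5738 + 8902) - 9209) = 1/(14640 - 9209) = 1/5431 ≈ 0.00018413)
(U + u) - p = (1/5431 - 4/30049) - 1*(-26566) = 8325/163196119 + 26566 = 4335468105679/163196119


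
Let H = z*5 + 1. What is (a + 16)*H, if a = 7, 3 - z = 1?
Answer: 253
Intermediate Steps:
z = 2 (z = 3 - 1*1 = 3 - 1 = 2)
H = 11 (H = 2*5 + 1 = 10 + 1 = 11)
(a + 16)*H = (7 + 16)*11 = 23*11 = 253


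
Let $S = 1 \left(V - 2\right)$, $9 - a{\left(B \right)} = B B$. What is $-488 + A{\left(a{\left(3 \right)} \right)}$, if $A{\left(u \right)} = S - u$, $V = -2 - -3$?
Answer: $-489$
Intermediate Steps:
$a{\left(B \right)} = 9 - B^{2}$ ($a{\left(B \right)} = 9 - B B = 9 - B^{2}$)
$V = 1$ ($V = -2 + 3 = 1$)
$S = -1$ ($S = 1 \left(1 - 2\right) = 1 \left(-1\right) = -1$)
$A{\left(u \right)} = -1 - u$
$-488 + A{\left(a{\left(3 \right)} \right)} = -488 - \left(10 - 9\right) = -488 - 1 = -489$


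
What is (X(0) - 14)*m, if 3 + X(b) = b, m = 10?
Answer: -170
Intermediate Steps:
X(b) = -3 + b
(X(0) - 14)*m = ((-3 + 0) - 14)*10 = (-3 - 14)*10 = -17*10 = -170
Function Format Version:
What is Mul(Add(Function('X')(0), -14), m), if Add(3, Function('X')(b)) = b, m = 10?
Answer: -170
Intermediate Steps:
Function('X')(b) = Add(-3, b)
Mul(Add(Function('X')(0), -14), m) = Mul(Add(Add(-3, 0), -14), 10) = Mul(Add(-3, -14), 10) = Mul(-17, 10) = -170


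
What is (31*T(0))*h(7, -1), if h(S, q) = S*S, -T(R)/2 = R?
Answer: 0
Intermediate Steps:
T(R) = -2*R
h(S, q) = S**2
(31*T(0))*h(7, -1) = (31*(-2*0))*7**2 = (31*0)*49 = 0*49 = 0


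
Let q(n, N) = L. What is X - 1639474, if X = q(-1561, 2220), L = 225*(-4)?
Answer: -1640374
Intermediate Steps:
L = -900
q(n, N) = -900
X = -900
X - 1639474 = -900 - 1639474 = -1640374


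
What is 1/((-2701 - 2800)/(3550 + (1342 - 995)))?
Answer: -3897/5501 ≈ -0.70842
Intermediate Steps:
1/((-2701 - 2800)/(3550 + (1342 - 995))) = 1/(-5501/(3550 + 347)) = 1/(-5501/3897) = -3897/5501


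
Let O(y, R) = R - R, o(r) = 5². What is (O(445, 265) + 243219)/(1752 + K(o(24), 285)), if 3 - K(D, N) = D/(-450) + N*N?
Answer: -4377942/1430459 ≈ -3.0605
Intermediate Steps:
o(r) = 25
O(y, R) = 0
K(D, N) = 3 - N² + D/450 (K(D, N) = 3 - (D/(-450) + N*N) = 3 - (-D/450 + N²) = 3 - (N² - D/450) = 3 + (-N² + D/450) = 3 - N² + D/450)
(O(445, 265) + 243219)/(1752 + K(o(24), 285)) = (0 + 243219)/(1752 + (3 - 1*285² + (1/450)*25)) = 243219/(1752 + (3 - 1*81225 + 1/18)) = 243219/(1752 + (3 - 81225 + 1/18)) = 243219/(1752 - 1461995/18) = 243219/(-1430459/18) = 243219*(-18/1430459) = -4377942/1430459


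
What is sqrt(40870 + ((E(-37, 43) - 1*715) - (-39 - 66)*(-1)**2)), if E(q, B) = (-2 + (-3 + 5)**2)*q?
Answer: sqrt(40186) ≈ 200.46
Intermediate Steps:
E(q, B) = 2*q (E(q, B) = (-2 + 2**2)*q = (-2 + 4)*q = 2*q)
sqrt(40870 + ((E(-37, 43) - 1*715) - (-39 - 66)*(-1)**2)) = sqrt(40870 + ((2*(-37) - 1*715) - (-39 - 66)*(-1)**2)) = sqrt(40870 + ((-74 - 715) - (-105))) = sqrt(40870 + (-789 - 1*(-105))) = sqrt(40870 + (-789 + 105)) = sqrt(40870 - 684) = sqrt(40186)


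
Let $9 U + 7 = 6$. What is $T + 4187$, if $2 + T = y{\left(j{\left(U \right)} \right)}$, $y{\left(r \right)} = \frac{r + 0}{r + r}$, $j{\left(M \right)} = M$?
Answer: $\frac{8371}{2} \approx 4185.5$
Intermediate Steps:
$U = - \frac{1}{9}$ ($U = - \frac{7}{9} + \frac{1}{9} \cdot 6 = - \frac{7}{9} + \frac{2}{3} = - \frac{1}{9} \approx -0.11111$)
$y{\left(r \right)} = \frac{1}{2}$ ($y{\left(r \right)} = \frac{r}{2 r} = r \frac{1}{2 r} = \frac{1}{2}$)
$T = - \frac{3}{2}$ ($T = -2 + \frac{1}{2} = - \frac{3}{2} \approx -1.5$)
$T + 4187 = - \frac{3}{2} + 4187 = \frac{8371}{2}$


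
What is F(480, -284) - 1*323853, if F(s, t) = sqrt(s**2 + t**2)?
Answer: -323853 + 4*sqrt(19441) ≈ -3.2330e+5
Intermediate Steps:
F(480, -284) - 1*323853 = sqrt(480**2 + (-284)**2) - 1*323853 = sqrt(230400 + 80656) - 323853 = sqrt(311056) - 323853 = 4*sqrt(19441) - 323853 = -323853 + 4*sqrt(19441)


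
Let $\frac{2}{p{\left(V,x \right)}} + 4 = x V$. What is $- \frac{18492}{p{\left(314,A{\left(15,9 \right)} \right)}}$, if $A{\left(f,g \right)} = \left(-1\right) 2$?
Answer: $5843472$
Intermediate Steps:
$A{\left(f,g \right)} = -2$
$p{\left(V,x \right)} = \frac{2}{-4 + V x}$ ($p{\left(V,x \right)} = \frac{2}{-4 + x V} = \frac{2}{-4 + V x}$)
$- \frac{18492}{p{\left(314,A{\left(15,9 \right)} \right)}} = - \frac{18492}{2 \frac{1}{-4 + 314 \left(-2\right)}} = - \frac{18492}{2 \frac{1}{-4 - 628}} = - \frac{18492}{2 \frac{1}{-632}} = - \frac{18492}{2 \left(- \frac{1}{632}\right)} = - \frac{18492}{- \frac{1}{316}} = \left(-18492\right) \left(-316\right) = 5843472$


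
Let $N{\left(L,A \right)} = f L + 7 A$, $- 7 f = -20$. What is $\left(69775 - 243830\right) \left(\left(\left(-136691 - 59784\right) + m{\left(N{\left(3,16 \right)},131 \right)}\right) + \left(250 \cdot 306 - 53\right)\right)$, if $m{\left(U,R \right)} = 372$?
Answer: $20826725080$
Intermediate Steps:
$f = \frac{20}{7}$ ($f = \left(- \frac{1}{7}\right) \left(-20\right) = \frac{20}{7} \approx 2.8571$)
$N{\left(L,A \right)} = 7 A + \frac{20 L}{7}$ ($N{\left(L,A \right)} = \frac{20 L}{7} + 7 A = 7 A + \frac{20 L}{7}$)
$\left(69775 - 243830\right) \left(\left(\left(-136691 - 59784\right) + m{\left(N{\left(3,16 \right)},131 \right)}\right) + \left(250 \cdot 306 - 53\right)\right) = \left(69775 - 243830\right) \left(\left(\left(-136691 - 59784\right) + 372\right) + \left(250 \cdot 306 - 53\right)\right) = - 174055 \left(\left(-196475 + 372\right) + \left(76500 - 53\right)\right) = - 174055 \left(-196103 + 76447\right) = \left(-174055\right) \left(-119656\right) = 20826725080$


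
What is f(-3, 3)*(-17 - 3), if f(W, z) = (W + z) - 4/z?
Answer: 80/3 ≈ 26.667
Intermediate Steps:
f(W, z) = W + z - 4/z
f(-3, 3)*(-17 - 3) = (-3 + 3 - 4/3)*(-17 - 3) = (-3 + 3 - 4*⅓)*(-20) = (-3 + 3 - 4/3)*(-20) = -4/3*(-20) = 80/3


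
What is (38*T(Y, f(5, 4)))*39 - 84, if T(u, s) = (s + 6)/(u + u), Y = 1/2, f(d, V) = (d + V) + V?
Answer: 28074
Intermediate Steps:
f(d, V) = d + 2*V (f(d, V) = (V + d) + V = d + 2*V)
Y = 1/2 ≈ 0.50000
T(u, s) = (6 + s)/(2*u) (T(u, s) = (6 + s)/((2*u)) = (6 + s)*(1/(2*u)) = (6 + s)/(2*u))
(38*T(Y, f(5, 4)))*39 - 84 = (38*((6 + (5 + 2*4))/(2*(1/2))))*39 - 84 = (38*((1/2)*2*(6 + (5 + 8))))*39 - 84 = (38*((1/2)*2*(6 + 13)))*39 - 84 = (38*((1/2)*2*19))*39 - 84 = (38*19)*39 - 84 = 722*39 - 84 = 28158 - 84 = 28074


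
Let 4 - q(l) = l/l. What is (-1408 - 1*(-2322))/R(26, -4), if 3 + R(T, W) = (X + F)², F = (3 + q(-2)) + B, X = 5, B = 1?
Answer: 914/141 ≈ 6.4823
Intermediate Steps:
q(l) = 3 (q(l) = 4 - l/l = 4 - 1*1 = 4 - 1 = 3)
F = 7 (F = (3 + 3) + 1 = 6 + 1 = 7)
R(T, W) = 141 (R(T, W) = -3 + (5 + 7)² = -3 + 12² = -3 + 144 = 141)
(-1408 - 1*(-2322))/R(26, -4) = (-1408 - 1*(-2322))/141 = (-1408 + 2322)*(1/141) = 914*(1/141) = 914/141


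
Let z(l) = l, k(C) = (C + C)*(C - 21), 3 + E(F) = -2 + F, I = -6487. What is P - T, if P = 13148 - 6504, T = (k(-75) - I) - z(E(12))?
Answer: -14236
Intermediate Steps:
E(F) = -5 + F (E(F) = -3 + (-2 + F) = -5 + F)
k(C) = 2*C*(-21 + C) (k(C) = (2*C)*(-21 + C) = 2*C*(-21 + C))
T = 20880 (T = (2*(-75)*(-21 - 75) - 1*(-6487)) - (-5 + 12) = (2*(-75)*(-96) + 6487) - 1*7 = (14400 + 6487) - 7 = 20887 - 7 = 20880)
P = 6644
P - T = 6644 - 1*20880 = 6644 - 20880 = -14236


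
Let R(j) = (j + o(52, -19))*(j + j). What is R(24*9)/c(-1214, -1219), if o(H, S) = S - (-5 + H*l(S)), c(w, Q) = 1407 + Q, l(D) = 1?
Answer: 16200/47 ≈ 344.68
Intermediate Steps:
o(H, S) = 5 + S - H (o(H, S) = S - (-5 + H*1) = S - (-5 + H) = S + (5 - H) = 5 + S - H)
R(j) = 2*j*(-66 + j) (R(j) = (j + (5 - 19 - 1*52))*(j + j) = (j + (5 - 19 - 52))*(2*j) = (j - 66)*(2*j) = (-66 + j)*(2*j) = 2*j*(-66 + j))
R(24*9)/c(-1214, -1219) = (2*(24*9)*(-66 + 24*9))/(1407 - 1219) = (2*216*(-66 + 216))/188 = (2*216*150)*(1/188) = 64800*(1/188) = 16200/47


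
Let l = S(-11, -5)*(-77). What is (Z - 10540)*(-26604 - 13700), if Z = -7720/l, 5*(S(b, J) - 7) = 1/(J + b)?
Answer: 1659995791680/3913 ≈ 4.2423e+8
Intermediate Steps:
S(b, J) = 7 + 1/(5*(J + b))
l = -43043/80 (l = ((1/5 + 7*(-5) + 7*(-11))/(-5 - 11))*(-77) = ((1/5 - 35 - 77)/(-16))*(-77) = -1/16*(-559/5)*(-77) = (559/80)*(-77) = -43043/80 ≈ -538.04)
Z = 617600/43043 (Z = -7720/(-43043/80) = -7720*(-80/43043) = 617600/43043 ≈ 14.348)
(Z - 10540)*(-26604 - 13700) = (617600/43043 - 10540)*(-26604 - 13700) = -453055620/43043*(-40304) = 1659995791680/3913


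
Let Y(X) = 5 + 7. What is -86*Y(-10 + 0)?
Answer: -1032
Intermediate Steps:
Y(X) = 12
-86*Y(-10 + 0) = -86*12 = -1032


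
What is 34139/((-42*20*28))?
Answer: -4877/3360 ≈ -1.4515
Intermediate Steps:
34139/((-42*20*28)) = 34139/((-840*28)) = 34139/(-23520) = 34139*(-1/23520) = -4877/3360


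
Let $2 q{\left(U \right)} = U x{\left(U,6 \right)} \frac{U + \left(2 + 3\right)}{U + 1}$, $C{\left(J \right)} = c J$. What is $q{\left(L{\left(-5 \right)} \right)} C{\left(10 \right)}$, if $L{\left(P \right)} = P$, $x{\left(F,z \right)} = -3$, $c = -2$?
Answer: $0$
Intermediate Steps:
$C{\left(J \right)} = - 2 J$
$q{\left(U \right)} = - \frac{3 U \left(5 + U\right)}{2 \left(1 + U\right)}$ ($q{\left(U \right)} = \frac{U \left(-3\right) \frac{U + \left(2 + 3\right)}{U + 1}}{2} = \frac{- 3 U \frac{U + 5}{1 + U}}{2} = \frac{- 3 U \frac{5 + U}{1 + U}}{2} = \frac{\left(-3\right) U \frac{1}{1 + U} \left(5 + U\right)}{2} = - \frac{3 U \left(5 + U\right)}{2 \left(1 + U\right)}$)
$q{\left(L{\left(-5 \right)} \right)} C{\left(10 \right)} = \left(-3\right) \left(-5\right) \frac{1}{2 + 2 \left(-5\right)} \left(5 - 5\right) \left(\left(-2\right) 10\right) = \left(-3\right) \left(-5\right) \frac{1}{2 - 10} \cdot 0 \left(-20\right) = \left(-3\right) \left(-5\right) \frac{1}{-8} \cdot 0 \left(-20\right) = \left(-3\right) \left(-5\right) \left(- \frac{1}{8}\right) 0 \left(-20\right) = 0 \left(-20\right) = 0$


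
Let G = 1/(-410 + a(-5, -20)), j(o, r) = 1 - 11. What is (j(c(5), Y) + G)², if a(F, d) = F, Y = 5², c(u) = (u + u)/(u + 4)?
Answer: 17230801/172225 ≈ 100.05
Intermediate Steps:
c(u) = 2*u/(4 + u) (c(u) = (2*u)/(4 + u) = 2*u/(4 + u))
Y = 25
j(o, r) = -10
G = -1/415 (G = 1/(-410 - 5) = 1/(-415) = -1/415 ≈ -0.0024096)
(j(c(5), Y) + G)² = (-10 - 1/415)² = (-4151/415)² = 17230801/172225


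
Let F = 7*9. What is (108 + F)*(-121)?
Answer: -20691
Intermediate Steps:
F = 63
(108 + F)*(-121) = (108 + 63)*(-121) = 171*(-121) = -20691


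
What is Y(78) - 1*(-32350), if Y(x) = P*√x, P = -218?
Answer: 32350 - 218*√78 ≈ 30425.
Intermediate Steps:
Y(x) = -218*√x
Y(78) - 1*(-32350) = -218*√78 - 1*(-32350) = -218*√78 + 32350 = 32350 - 218*√78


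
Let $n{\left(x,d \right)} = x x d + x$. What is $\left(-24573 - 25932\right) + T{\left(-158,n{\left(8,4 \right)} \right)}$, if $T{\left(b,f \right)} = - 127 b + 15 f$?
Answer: $-26479$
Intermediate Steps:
$n{\left(x,d \right)} = x + d x^{2}$ ($n{\left(x,d \right)} = x^{2} d + x = d x^{2} + x = x + d x^{2}$)
$\left(-24573 - 25932\right) + T{\left(-158,n{\left(8,4 \right)} \right)} = \left(-24573 - 25932\right) + \left(\left(-127\right) \left(-158\right) + 15 \cdot 8 \left(1 + 4 \cdot 8\right)\right) = -50505 + \left(20066 + 15 \cdot 8 \left(1 + 32\right)\right) = -50505 + \left(20066 + 15 \cdot 8 \cdot 33\right) = -50505 + \left(20066 + 15 \cdot 264\right) = -50505 + \left(20066 + 3960\right) = -50505 + 24026 = -26479$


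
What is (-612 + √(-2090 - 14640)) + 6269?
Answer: 5657 + I*√16730 ≈ 5657.0 + 129.34*I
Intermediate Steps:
(-612 + √(-2090 - 14640)) + 6269 = (-612 + √(-16730)) + 6269 = (-612 + I*√16730) + 6269 = 5657 + I*√16730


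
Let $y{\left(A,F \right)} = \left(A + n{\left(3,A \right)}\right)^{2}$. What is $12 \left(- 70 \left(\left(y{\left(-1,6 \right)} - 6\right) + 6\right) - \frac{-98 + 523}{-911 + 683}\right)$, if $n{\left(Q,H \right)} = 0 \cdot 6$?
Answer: $- \frac{15535}{19} \approx -817.63$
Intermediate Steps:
$n{\left(Q,H \right)} = 0$
$y{\left(A,F \right)} = A^{2}$ ($y{\left(A,F \right)} = \left(A + 0\right)^{2} = A^{2}$)
$12 \left(- 70 \left(\left(y{\left(-1,6 \right)} - 6\right) + 6\right) - \frac{-98 + 523}{-911 + 683}\right) = 12 \left(- 70 \left(\left(\left(-1\right)^{2} - 6\right) + 6\right) - \frac{-98 + 523}{-911 + 683}\right) = 12 \left(- 70 \left(\left(1 - 6\right) + 6\right) - \frac{425}{-228}\right) = 12 \left(- 70 \left(-5 + 6\right) - 425 \left(- \frac{1}{228}\right)\right) = 12 \left(\left(-70\right) 1 - - \frac{425}{228}\right) = 12 \left(-70 + \frac{425}{228}\right) = 12 \left(- \frac{15535}{228}\right) = - \frac{15535}{19}$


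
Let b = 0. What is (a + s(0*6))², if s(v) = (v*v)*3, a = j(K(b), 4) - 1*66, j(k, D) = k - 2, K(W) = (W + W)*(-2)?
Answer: 4624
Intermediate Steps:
K(W) = -4*W (K(W) = (2*W)*(-2) = -4*W)
j(k, D) = -2 + k
a = -68 (a = (-2 - 4*0) - 1*66 = (-2 + 0) - 66 = -2 - 66 = -68)
s(v) = 3*v² (s(v) = v²*3 = 3*v²)
(a + s(0*6))² = (-68 + 3*(0*6)²)² = (-68 + 3*0²)² = (-68 + 3*0)² = (-68 + 0)² = (-68)² = 4624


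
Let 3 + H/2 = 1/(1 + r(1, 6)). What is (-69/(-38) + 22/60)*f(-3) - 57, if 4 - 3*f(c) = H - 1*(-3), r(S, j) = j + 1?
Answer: -9897/190 ≈ -52.089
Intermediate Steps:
r(S, j) = 1 + j
H = -23/4 (H = -6 + 2/(1 + (1 + 6)) = -6 + 2/(1 + 7) = -6 + 2/8 = -6 + 2*(⅛) = -6 + ¼ = -23/4 ≈ -5.7500)
f(c) = 9/4 (f(c) = 4/3 - (-23/4 - 1*(-3))/3 = 4/3 - (-23/4 + 3)/3 = 4/3 - ⅓*(-11/4) = 4/3 + 11/12 = 9/4)
(-69/(-38) + 22/60)*f(-3) - 57 = (-69/(-38) + 22/60)*(9/4) - 57 = (-69*(-1/38) + 22*(1/60))*(9/4) - 57 = (69/38 + 11/30)*(9/4) - 57 = (622/285)*(9/4) - 57 = 933/190 - 57 = -9897/190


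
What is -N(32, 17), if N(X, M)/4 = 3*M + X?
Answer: -332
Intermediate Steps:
N(X, M) = 4*X + 12*M (N(X, M) = 4*(3*M + X) = 4*(X + 3*M) = 4*X + 12*M)
-N(32, 17) = -(4*32 + 12*17) = -(128 + 204) = -1*332 = -332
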